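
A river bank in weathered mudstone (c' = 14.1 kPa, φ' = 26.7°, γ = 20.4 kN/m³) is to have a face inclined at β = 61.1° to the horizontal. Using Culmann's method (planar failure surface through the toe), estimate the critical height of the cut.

Culmann's analysis gives the critical failure plane at α_cr = (β + φ')/2 = (61.1 + 26.7)/2 = 43.9°, and the critical height
H_c = (4c'/γ) · sinβ cosφ' / [1 − cos(β − φ')]
    = (4·14.1/20.4) · sin61.1°·cos26.7° / [1 − cos(34.4°)]
    = 2.765 · 0.8755·0.8934 / [1 − 0.8251]
    = 2.765 · 0.7821 / 0.1749
    = 12.36 m

H_c = 12.36 m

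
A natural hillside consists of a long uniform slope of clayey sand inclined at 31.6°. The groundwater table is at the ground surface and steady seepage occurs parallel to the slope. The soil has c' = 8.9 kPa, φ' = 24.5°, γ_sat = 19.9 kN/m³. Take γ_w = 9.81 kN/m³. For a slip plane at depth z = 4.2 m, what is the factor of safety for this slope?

FS = 0.61

With seepage parallel to the slope and the water table at the surface, the effective normal stress on the slip plane uses the buoyant unit weight γ' = γ_sat − γ_w while the driving shear stress uses γ_sat:
FS = [c' + γ' z cos²β tanφ'] / [γ_sat z sinβ cosβ]
γ' = 19.9 − 9.81 = 10.09 kN/m³
Numerator = 8.9 + 10.09·4.2·cos²31.6°·tan24.5° = 8.9 + 10.09·4.2·0.7254·0.4557 = 22.910 kPa
Denominator = 19.9·4.2·sin31.6°·cos31.6° = 19.9·4.2·0.5240·0.8517 = 37.301 kPa
FS = 22.910 / 37.301 = 0.614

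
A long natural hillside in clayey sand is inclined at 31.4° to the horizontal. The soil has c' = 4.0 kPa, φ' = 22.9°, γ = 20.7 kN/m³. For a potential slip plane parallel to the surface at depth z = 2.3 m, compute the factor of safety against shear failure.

For an infinite slope with a slip plane parallel to the surface (no pore pressure): FS = [c' + γz cos²β tanφ'] / [γz sinβ cosβ].
γz = 20.7·2.3 = 47.61 kN/m²
Numerator = 4.0 + 47.61·cos²31.4°·tan22.9° = 4.0 + 47.61·0.7285·0.4224 = 18.652 kPa
Denominator = 47.61·sin31.4°·cos31.4° = 47.61·0.5210·0.8536 = 21.173 kPa
FS = 18.652 / 21.173 = 0.881

FS = 0.88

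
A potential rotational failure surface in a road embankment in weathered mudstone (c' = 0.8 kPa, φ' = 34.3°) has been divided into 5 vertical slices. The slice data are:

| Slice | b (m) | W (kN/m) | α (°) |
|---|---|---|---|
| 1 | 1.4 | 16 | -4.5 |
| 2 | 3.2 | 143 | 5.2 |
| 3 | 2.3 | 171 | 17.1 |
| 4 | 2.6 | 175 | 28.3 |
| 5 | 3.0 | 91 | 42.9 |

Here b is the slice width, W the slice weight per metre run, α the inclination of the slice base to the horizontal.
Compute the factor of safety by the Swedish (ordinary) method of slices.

Ordinary method of slices: FS = Σ[c'·Δl_i + (W_i cosα_i)·tanφ'] / Σ W_i sinα_i, with Δl_i = b_i / cosα_i.
Slice 1: Δl = 1.4/cos(-4.5°) = 1.404 m; N'_1 = 16·cos(-4.5°) = 16.0; c'Δl = 1.12; W sinα = -1.3
Slice 2: Δl = 3.2/cos5.2° = 3.213 m; N'_2 = 143·cos5.2° = 142.4; c'Δl = 2.57; W sinα = 13.0
Slice 3: Δl = 2.3/cos17.1° = 2.406 m; N'_3 = 171·cos17.1° = 163.4; c'Δl = 1.93; W sinα = 50.3
Slice 4: Δl = 2.6/cos28.3° = 2.953 m; N'_4 = 175·cos28.3° = 154.1; c'Δl = 2.36; W sinα = 83.0
Slice 5: Δl = 3.0/cos42.9° = 4.095 m; N'_5 = 91·cos42.9° = 66.7; c'Δl = 3.28; W sinα = 61.9
Σc'Δl = 11.3 kN/m; ΣN' = 542.5 kN/m; ΣW sinα = 206.9 kN/m
Resisting = 11.3 + 542.5·tan34.3° = 11.3 + 370.1 = 381.4 kN/m
FS = 381.4 / 206.9 = 1.843

FS = 1.84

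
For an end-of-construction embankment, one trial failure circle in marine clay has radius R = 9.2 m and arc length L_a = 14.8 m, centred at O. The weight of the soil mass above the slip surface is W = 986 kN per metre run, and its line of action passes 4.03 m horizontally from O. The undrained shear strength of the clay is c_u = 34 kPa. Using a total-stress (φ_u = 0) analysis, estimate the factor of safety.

Taking moments about the centre O, the resisting moment is provided by the undrained shear strength acting along the arc:
M_R = c_u·L_a·R = 34·14.80·9.2 = 4629.4 kN·m/m
M_D = W·d = 986·4.03 = 3973.6 kN·m/m
FS = M_R / M_D = 4629.4 / 3973.6 = 1.165

FS = 1.17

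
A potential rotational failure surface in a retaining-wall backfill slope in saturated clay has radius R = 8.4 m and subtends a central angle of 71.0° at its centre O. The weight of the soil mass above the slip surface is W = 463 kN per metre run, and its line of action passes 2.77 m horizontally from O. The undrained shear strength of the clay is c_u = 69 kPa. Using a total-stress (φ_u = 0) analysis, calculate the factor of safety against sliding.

Taking moments about the centre O, the resisting moment is provided by the undrained shear strength acting along the arc:
Arc length L_a = R·θ = 8.4·(71.0°·π/180) = 8.4·1.2392 = 10.41 m
M_R = c_u·L_a·R = 69·10.41·8.4 = 6033.1 kN·m/m
M_D = W·d = 463·2.77 = 1282.5 kN·m/m
FS = M_R / M_D = 6033.1 / 1282.5 = 4.704

FS = 4.70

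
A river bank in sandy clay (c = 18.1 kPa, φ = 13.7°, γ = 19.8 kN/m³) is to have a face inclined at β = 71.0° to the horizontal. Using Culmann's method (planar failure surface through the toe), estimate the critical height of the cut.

Culmann's analysis gives the critical failure plane at α_cr = (β + φ)/2 = (71.0 + 13.7)/2 = 42.4°, and the critical height
H_c = (4c/γ) · sinβ cosφ / [1 − cos(β − φ)]
    = (4·18.1/19.8) · sin71.0°·cos13.7° / [1 − cos(57.3°)]
    = 3.657 · 0.9455·0.9715 / [1 − 0.5402]
    = 3.657 · 0.9186 / 0.4598
    = 7.31 m

H_c = 7.31 m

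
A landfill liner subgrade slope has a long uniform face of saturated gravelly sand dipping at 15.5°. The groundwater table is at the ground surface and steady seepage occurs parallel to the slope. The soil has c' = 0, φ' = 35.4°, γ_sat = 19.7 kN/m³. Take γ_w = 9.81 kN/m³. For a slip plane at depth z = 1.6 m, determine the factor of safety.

With seepage parallel to the slope and the water table at the surface, the effective normal stress on the slip plane uses the buoyant unit weight γ' = γ_sat − γ_w while the driving shear stress uses γ_sat:
FS = [c' + γ' z cos²β tanφ'] / [γ_sat z sinβ cosβ]
(For c' = 0 this reduces to FS = (γ'/γ_sat)·tanφ'/tanβ.)
γ' = 19.7 − 9.81 = 9.89 kN/m³
Numerator = 0.0 + 9.89·1.6·cos²15.5°·tan35.4° = 0.0 + 9.89·1.6·0.9286·0.7107 = 10.442 kPa
Denominator = 19.7·1.6·sin15.5°·cos15.5° = 19.7·1.6·0.2672·0.9636 = 8.117 kPa
FS = 10.442 / 8.117 = 1.286

FS = 1.29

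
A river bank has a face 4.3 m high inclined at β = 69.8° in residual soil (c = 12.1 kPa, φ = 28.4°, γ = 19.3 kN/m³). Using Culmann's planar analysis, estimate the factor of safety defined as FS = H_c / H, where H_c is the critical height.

H_c = (4c/γ) · sinβ cosφ / [1 − cos(β − φ)]
    = (4·12.1/19.3) · sin69.8°·cos28.4° / [1 − cos41.4°]
    = 2.508 · 0.8255 / 0.2499 = 8.28 m
FS = H_c / H = 8.28 / 4.3 = 1.927

FS = 1.93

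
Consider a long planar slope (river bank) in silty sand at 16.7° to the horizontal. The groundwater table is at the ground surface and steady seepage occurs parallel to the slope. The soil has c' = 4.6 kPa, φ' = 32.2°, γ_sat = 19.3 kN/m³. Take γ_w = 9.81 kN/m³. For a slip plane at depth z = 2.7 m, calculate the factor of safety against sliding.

With seepage parallel to the slope and the water table at the surface, the effective normal stress on the slip plane uses the buoyant unit weight γ' = γ_sat − γ_w while the driving shear stress uses γ_sat:
FS = [c' + γ' z cos²β tanφ'] / [γ_sat z sinβ cosβ]
γ' = 19.3 − 9.81 = 9.49 kN/m³
Numerator = 4.6 + 9.49·2.7·cos²16.7°·tan32.2° = 4.6 + 9.49·2.7·0.9174·0.6297 = 19.403 kPa
Denominator = 19.3·2.7·sin16.7°·cos16.7° = 19.3·2.7·0.2874·0.9578 = 14.343 kPa
FS = 19.403 / 14.343 = 1.353

FS = 1.35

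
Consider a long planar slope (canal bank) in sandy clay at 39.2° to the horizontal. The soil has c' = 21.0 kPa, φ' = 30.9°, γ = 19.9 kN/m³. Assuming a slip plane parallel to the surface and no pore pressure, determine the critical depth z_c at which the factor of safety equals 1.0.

Setting FS = 1.00 in FS = [c' + γz cos²β tanφ'] / [γz sinβ cosβ] and solving for z:
z = c' / [γ cosβ (FS·sinβ − cosβ·tanφ')]
  = 21.0 / [19.9·cos39.2°·(1.00·sin39.2° − cos39.2°·tan30.9°)]
  = 21.0 / [19.9·0.7749·(1.00·0.6320 − 0.7749·0.5985)]
  = 21.0 / 2.5944 = 8.094 m

z_c = 8.09 m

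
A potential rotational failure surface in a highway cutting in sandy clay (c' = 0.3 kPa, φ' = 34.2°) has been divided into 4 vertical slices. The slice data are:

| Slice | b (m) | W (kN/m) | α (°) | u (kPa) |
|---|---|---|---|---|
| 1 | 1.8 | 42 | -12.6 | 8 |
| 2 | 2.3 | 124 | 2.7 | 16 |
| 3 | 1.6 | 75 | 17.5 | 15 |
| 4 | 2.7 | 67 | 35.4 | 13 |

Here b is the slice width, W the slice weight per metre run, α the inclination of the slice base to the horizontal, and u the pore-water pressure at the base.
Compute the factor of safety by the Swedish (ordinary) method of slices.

FS = 2.05

Ordinary method of slices: FS = Σ[c'·Δl_i + (W_i cosα_i − u_i·Δl_i)·tanφ'] / Σ W_i sinα_i, with Δl_i = b_i / cosα_i.
Slice 1: Δl = 1.8/cos(-12.6°) = 1.844 m; N'_1 = 42·cos(-12.6°) − 8·1.844 = 26.2; c'Δl = 0.55; W sinα = -9.2
Slice 2: Δl = 2.3/cos2.7° = 2.303 m; N'_2 = 124·cos2.7° − 16·2.303 = 87.0; c'Δl = 0.69; W sinα = 5.8
Slice 3: Δl = 1.6/cos17.5° = 1.678 m; N'_3 = 75·cos17.5° − 15·1.678 = 46.4; c'Δl = 0.50; W sinα = 22.6
Slice 4: Δl = 2.7/cos35.4° = 3.312 m; N'_4 = 67·cos35.4° − 13·3.312 = 11.6; c'Δl = 0.99; W sinα = 38.8
Σc'Δl = 2.7 kN/m; ΣN' = 171.2 kN/m; ΣW sinα = 58.0 kN/m
Resisting = 2.7 + 171.2·tan34.2° = 2.7 + 116.3 = 119.1 kN/m
FS = 119.1 / 58.0 = 2.051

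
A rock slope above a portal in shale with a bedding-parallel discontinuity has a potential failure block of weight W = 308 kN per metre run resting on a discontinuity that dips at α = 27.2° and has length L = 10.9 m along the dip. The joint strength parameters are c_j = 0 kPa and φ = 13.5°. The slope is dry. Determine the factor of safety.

FS = 0.47

Resolving the block weight along and normal to the plane and applying the Mohr–Coulomb strength on the joint:
N' = W cosα = 308·cos27.2° = 273.9 kN/m
Driving force T = W sinα = 308·sin27.2° = 140.8 kN/m
Resisting force R = c_j·L + N'·tanφ = 0·10.9 + 273.9·tan13.5° = 0.0 + 65.8 = 65.8 kN/m
FS = R / T = 65.8 / 140.8 = 0.467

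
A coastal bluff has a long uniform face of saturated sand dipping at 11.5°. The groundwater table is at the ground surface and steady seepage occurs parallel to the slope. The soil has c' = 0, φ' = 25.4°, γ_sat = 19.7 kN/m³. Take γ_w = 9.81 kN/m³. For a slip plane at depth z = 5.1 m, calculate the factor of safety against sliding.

FS = 1.17

With seepage parallel to the slope and the water table at the surface, the effective normal stress on the slip plane uses the buoyant unit weight γ' = γ_sat − γ_w while the driving shear stress uses γ_sat:
FS = [c' + γ' z cos²β tanφ'] / [γ_sat z sinβ cosβ]
(For c' = 0 this reduces to FS = (γ'/γ_sat)·tanφ'/tanβ.)
γ' = 19.7 − 9.81 = 9.89 kN/m³
Numerator = 0.0 + 9.89·5.1·cos²11.5°·tan25.4° = 0.0 + 9.89·5.1·0.9603·0.4748 = 22.998 kPa
Denominator = 19.7·5.1·sin11.5°·cos11.5° = 19.7·5.1·0.1994·0.9799 = 19.628 kPa
FS = 22.998 / 19.628 = 1.172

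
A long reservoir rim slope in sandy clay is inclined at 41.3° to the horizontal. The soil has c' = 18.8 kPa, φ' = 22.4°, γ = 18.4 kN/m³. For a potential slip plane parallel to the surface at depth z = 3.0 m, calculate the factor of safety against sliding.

For an infinite slope with a slip plane parallel to the surface (no pore pressure): FS = [c' + γz cos²β tanφ'] / [γz sinβ cosβ].
γz = 18.4·3.0 = 55.20 kN/m²
Numerator = 18.8 + 55.20·cos²41.3°·tan22.4° = 18.8 + 55.20·0.5644·0.4122 = 31.641 kPa
Denominator = 55.20·sin41.3°·cos41.3° = 55.20·0.6600·0.7513 = 27.370 kPa
FS = 31.641 / 27.370 = 1.156

FS = 1.16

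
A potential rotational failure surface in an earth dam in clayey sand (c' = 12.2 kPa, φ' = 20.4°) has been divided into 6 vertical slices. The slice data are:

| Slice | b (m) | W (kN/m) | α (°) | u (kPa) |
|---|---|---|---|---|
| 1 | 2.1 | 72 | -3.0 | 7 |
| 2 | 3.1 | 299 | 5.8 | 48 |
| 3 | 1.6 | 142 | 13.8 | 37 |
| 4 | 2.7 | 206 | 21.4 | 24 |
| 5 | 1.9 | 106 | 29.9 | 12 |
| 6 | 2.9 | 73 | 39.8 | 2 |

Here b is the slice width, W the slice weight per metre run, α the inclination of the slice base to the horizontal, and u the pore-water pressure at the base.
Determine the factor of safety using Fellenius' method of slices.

FS = 1.64

Ordinary method of slices: FS = Σ[c'·Δl_i + (W_i cosα_i − u_i·Δl_i)·tanφ'] / Σ W_i sinα_i, with Δl_i = b_i / cosα_i.
Slice 1: Δl = 2.1/cos(-3.0°) = 2.103 m; N'_1 = 72·cos(-3.0°) − 7·2.103 = 57.2; c'Δl = 25.66; W sinα = -3.8
Slice 2: Δl = 3.1/cos5.8° = 3.116 m; N'_2 = 299·cos5.8° − 48·3.116 = 147.9; c'Δl = 38.01; W sinα = 30.2
Slice 3: Δl = 1.6/cos13.8° = 1.648 m; N'_3 = 142·cos13.8° − 37·1.648 = 76.9; c'Δl = 20.10; W sinα = 33.9
Slice 4: Δl = 2.7/cos21.4° = 2.900 m; N'_4 = 206·cos21.4° − 24·2.900 = 122.2; c'Δl = 35.38; W sinα = 75.2
Slice 5: Δl = 1.9/cos29.9° = 2.192 m; N'_5 = 106·cos29.9° − 12·2.192 = 65.6; c'Δl = 26.74; W sinα = 52.8
Slice 6: Δl = 2.9/cos39.8° = 3.775 m; N'_6 = 73·cos39.8° − 2·3.775 = 48.5; c'Δl = 46.05; W sinα = 46.7
Σc'Δl = 191.9 kN/m; ΣN' = 518.4 kN/m; ΣW sinα = 235.1 kN/m
Resisting = 191.9 + 518.4·tan20.4° = 191.9 + 192.8 = 384.7 kN/m
FS = 384.7 / 235.1 = 1.637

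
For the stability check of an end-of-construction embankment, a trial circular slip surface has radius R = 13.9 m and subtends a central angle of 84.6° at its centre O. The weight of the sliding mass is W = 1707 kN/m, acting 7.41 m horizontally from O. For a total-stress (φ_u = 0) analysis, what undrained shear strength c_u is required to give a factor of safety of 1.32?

FS = c_u·L_a·R / (W·d), so c_u = FS·W·d / (L_a·R).
Arc length L_a = R·θ = 13.9·(84.6°·π/180) = 13.9·1.4765 = 20.52 m
c_u = 1.32·1707·7.41 / (20.52·13.9) = 16696.5 / 285.28 = 58.53 kPa

c_u = 58.5 kPa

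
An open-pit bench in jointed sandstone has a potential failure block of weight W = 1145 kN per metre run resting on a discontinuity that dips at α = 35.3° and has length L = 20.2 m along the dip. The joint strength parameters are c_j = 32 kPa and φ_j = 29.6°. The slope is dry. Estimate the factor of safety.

FS = 1.78

Resolving the block weight along and normal to the plane and applying the Mohr–Coulomb strength on the joint:
N' = W cosα = 1145·cos35.3° = 934.5 kN/m
Driving force T = W sinα = 1145·sin35.3° = 661.6 kN/m
Resisting force R = c_j·L + N'·tanφ_j = 32·20.2 + 934.5·tan29.6° = 646.4 + 530.9 = 1177.3 kN/m
FS = R / T = 1177.3 / 661.6 = 1.779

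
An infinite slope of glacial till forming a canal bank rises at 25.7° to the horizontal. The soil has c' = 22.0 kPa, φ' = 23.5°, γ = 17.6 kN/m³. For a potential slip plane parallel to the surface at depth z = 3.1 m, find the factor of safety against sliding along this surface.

FS = 1.94

For an infinite slope with a slip plane parallel to the surface (no pore pressure): FS = [c' + γz cos²β tanφ'] / [γz sinβ cosβ].
γz = 17.6·3.1 = 54.56 kN/m²
Numerator = 22.0 + 54.56·cos²25.7°·tan23.5° = 22.0 + 54.56·0.8119·0.4348 = 41.262 kPa
Denominator = 54.56·sin25.7°·cos25.7° = 54.56·0.4337·0.9011 = 21.320 kPa
FS = 41.262 / 21.320 = 1.935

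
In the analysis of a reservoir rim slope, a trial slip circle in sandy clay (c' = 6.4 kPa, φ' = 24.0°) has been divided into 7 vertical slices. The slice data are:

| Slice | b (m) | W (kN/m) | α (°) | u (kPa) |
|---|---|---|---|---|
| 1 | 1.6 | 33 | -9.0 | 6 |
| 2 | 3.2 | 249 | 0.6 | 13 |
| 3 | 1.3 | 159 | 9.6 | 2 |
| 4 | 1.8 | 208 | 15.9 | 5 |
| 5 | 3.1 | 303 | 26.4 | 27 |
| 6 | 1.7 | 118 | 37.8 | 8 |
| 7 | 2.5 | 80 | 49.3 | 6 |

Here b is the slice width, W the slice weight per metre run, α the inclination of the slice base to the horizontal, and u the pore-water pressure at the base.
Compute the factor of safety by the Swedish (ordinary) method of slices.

FS = 1.42

Ordinary method of slices: FS = Σ[c'·Δl_i + (W_i cosα_i − u_i·Δl_i)·tanφ'] / Σ W_i sinα_i, with Δl_i = b_i / cosα_i.
Slice 1: Δl = 1.6/cos(-9.0°) = 1.620 m; N'_1 = 33·cos(-9.0°) − 6·1.620 = 22.9; c'Δl = 10.37; W sinα = -5.2
Slice 2: Δl = 3.2/cos0.6° = 3.200 m; N'_2 = 249·cos0.6° − 13·3.200 = 207.4; c'Δl = 20.48; W sinα = 2.6
Slice 3: Δl = 1.3/cos9.6° = 1.318 m; N'_3 = 159·cos9.6° − 2·1.318 = 154.1; c'Δl = 8.44; W sinα = 26.5
Slice 4: Δl = 1.8/cos15.9° = 1.872 m; N'_4 = 208·cos15.9° − 5·1.872 = 190.7; c'Δl = 11.98; W sinα = 57.0
Slice 5: Δl = 3.1/cos26.4° = 3.461 m; N'_5 = 303·cos26.4° − 27·3.461 = 178.0; c'Δl = 22.15; W sinα = 134.7
Slice 6: Δl = 1.7/cos37.8° = 2.151 m; N'_6 = 118·cos37.8° − 8·2.151 = 76.0; c'Δl = 13.77; W sinα = 72.3
Slice 7: Δl = 2.5/cos49.3° = 3.834 m; N'_7 = 80·cos49.3° − 6·3.834 = 29.2; c'Δl = 24.54; W sinα = 60.7
Σc'Δl = 111.7 kN/m; ΣN' = 858.2 kN/m; ΣW sinα = 348.6 kN/m
Resisting = 111.7 + 858.2·tan24.0° = 111.7 + 382.1 = 493.8 kN/m
FS = 493.8 / 348.6 = 1.416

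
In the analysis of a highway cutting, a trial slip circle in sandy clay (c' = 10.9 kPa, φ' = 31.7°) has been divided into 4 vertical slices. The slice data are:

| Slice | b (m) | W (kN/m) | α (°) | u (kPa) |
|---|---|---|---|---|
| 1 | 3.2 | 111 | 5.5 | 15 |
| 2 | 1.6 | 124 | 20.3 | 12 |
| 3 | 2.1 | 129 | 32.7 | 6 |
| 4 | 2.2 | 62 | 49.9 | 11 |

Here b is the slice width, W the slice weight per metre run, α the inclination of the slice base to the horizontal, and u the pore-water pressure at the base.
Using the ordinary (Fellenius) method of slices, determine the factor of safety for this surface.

Ordinary method of slices: FS = Σ[c'·Δl_i + (W_i cosα_i − u_i·Δl_i)·tanφ'] / Σ W_i sinα_i, with Δl_i = b_i / cosα_i.
Slice 1: Δl = 3.2/cos5.5° = 3.215 m; N'_1 = 111·cos5.5° − 15·3.215 = 62.3; c'Δl = 35.04; W sinα = 10.6
Slice 2: Δl = 1.6/cos20.3° = 1.706 m; N'_2 = 124·cos20.3° − 12·1.706 = 95.8; c'Δl = 18.59; W sinα = 43.0
Slice 3: Δl = 2.1/cos32.7° = 2.496 m; N'_3 = 129·cos32.7° − 6·2.496 = 93.6; c'Δl = 27.20; W sinα = 69.7
Slice 4: Δl = 2.2/cos49.9° = 3.415 m; N'_4 = 62·cos49.9° − 11·3.415 = 2.4; c'Δl = 37.23; W sinα = 47.4
Σc'Δl = 118.1 kN/m; ΣN' = 254.0 kN/m; ΣW sinα = 170.8 kN/m
Resisting = 118.1 + 254.0·tan31.7° = 118.1 + 156.9 = 275.0 kN/m
FS = 275.0 / 170.8 = 1.610

FS = 1.61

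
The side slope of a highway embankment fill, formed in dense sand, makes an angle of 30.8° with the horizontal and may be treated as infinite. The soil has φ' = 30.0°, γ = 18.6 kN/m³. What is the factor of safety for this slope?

For a dry cohesionless infinite slope the factor of safety is FS = tanφ' / tanβ.
FS = tan30.0° / tan30.8° = 0.5774 / 0.5961 = 0.969

FS = 0.97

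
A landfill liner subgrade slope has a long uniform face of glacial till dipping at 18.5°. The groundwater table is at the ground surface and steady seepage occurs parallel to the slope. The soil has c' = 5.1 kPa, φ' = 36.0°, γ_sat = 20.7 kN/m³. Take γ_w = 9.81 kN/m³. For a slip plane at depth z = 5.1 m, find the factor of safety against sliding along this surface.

With seepage parallel to the slope and the water table at the surface, the effective normal stress on the slip plane uses the buoyant unit weight γ' = γ_sat − γ_w while the driving shear stress uses γ_sat:
FS = [c' + γ' z cos²β tanφ'] / [γ_sat z sinβ cosβ]
γ' = 20.7 − 9.81 = 10.89 kN/m³
Numerator = 5.1 + 10.89·5.1·cos²18.5°·tan36.0° = 5.1 + 10.89·5.1·0.8993·0.7265 = 41.389 kPa
Denominator = 20.7·5.1·sin18.5°·cos18.5° = 20.7·5.1·0.3173·0.9483 = 31.767 kPa
FS = 41.389 / 31.767 = 1.303

FS = 1.30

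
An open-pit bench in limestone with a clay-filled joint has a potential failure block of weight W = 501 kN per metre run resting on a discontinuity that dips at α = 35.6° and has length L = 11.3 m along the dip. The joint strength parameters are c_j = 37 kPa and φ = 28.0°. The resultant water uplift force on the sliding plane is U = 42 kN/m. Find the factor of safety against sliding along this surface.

FS = 2.10

Resolving the block weight along and normal to the plane and applying the Mohr–Coulomb strength on the joint:
N' = W cosα − U = 501·cos35.6° − 42 = 365.4 kN/m
Driving force T = W sinα = 501·sin35.6° = 291.6 kN/m
Resisting force R = c_j·L + N'·tanφ = 37·11.3 + 365.4·tan28.0° = 418.1 + 194.3 = 612.4 kN/m
FS = R / T = 612.4 / 291.6 = 2.100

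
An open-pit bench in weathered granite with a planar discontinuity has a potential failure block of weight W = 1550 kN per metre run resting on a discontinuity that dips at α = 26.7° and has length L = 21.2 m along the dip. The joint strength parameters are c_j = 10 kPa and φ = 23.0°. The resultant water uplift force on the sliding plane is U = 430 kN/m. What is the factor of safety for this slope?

FS = 0.89

Resolving the block weight along and normal to the plane and applying the Mohr–Coulomb strength on the joint:
N' = W cosα − U = 1550·cos26.7° − 430 = 954.7 kN/m
Driving force T = W sinα = 1550·sin26.7° = 696.4 kN/m
Resisting force R = c_j·L + N'·tanφ = 10·21.2 + 954.7·tan23.0° = 212.0 + 405.3 = 617.3 kN/m
FS = R / T = 617.3 / 696.4 = 0.886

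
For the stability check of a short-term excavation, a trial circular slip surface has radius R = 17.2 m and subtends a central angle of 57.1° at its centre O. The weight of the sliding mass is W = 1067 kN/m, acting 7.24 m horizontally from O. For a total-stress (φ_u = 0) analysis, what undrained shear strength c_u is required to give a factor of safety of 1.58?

c_u = 41.4 kPa

FS = c_u·L_a·R / (W·d), so c_u = FS·W·d / (L_a·R).
Arc length L_a = R·θ = 17.2·(57.1°·π/180) = 17.2·0.9966 = 17.14 m
c_u = 1.58·1067·7.24 / (17.14·17.2) = 12205.6 / 294.83 = 41.40 kPa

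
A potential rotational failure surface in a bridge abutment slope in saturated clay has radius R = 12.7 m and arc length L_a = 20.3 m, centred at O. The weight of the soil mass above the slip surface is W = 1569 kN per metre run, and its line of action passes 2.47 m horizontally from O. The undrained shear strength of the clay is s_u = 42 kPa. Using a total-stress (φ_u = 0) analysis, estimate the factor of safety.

Taking moments about the centre O, the resisting moment is provided by the undrained shear strength acting along the arc:
M_R = s_u·L_a·R = 42·20.30·12.7 = 10828.0 kN·m/m
M_D = W·d = 1569·2.47 = 3875.4 kN·m/m
FS = M_R / M_D = 10828.0 / 3875.4 = 2.794

FS = 2.79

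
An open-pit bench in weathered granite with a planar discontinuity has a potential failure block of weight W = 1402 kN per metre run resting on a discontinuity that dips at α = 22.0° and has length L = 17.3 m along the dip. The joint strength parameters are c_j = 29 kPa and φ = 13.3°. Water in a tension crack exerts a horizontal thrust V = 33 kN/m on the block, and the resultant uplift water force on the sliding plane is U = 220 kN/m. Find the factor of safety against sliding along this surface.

FS = 1.36

Resolving the block weight along and normal to the plane and applying the Mohr–Coulomb strength on the joint:
N' = W cosα − U − V sinα = 1402·cos22.0° − 220 − 33·sin22.0° = 1067.5 kN/m
Driving force T = W sinα + V cosα = 1402·sin22.0° + 33·cos22.0° = 555.8 kN/m
Resisting force R = c_j·L + N'·tanφ = 29·17.3 + 1067.5·tan13.3° = 501.7 + 252.4 = 754.1 kN/m
FS = R / T = 754.1 / 555.8 = 1.357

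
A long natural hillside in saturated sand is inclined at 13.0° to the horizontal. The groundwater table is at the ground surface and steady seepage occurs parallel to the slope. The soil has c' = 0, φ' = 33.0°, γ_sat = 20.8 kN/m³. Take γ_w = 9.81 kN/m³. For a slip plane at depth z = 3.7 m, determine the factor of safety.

FS = 1.49

With seepage parallel to the slope and the water table at the surface, the effective normal stress on the slip plane uses the buoyant unit weight γ' = γ_sat − γ_w while the driving shear stress uses γ_sat:
FS = [c' + γ' z cos²β tanφ'] / [γ_sat z sinβ cosβ]
(For c' = 0 this reduces to FS = (γ'/γ_sat)·tanφ'/tanβ.)
γ' = 20.8 − 9.81 = 10.99 kN/m³
Numerator = 0.0 + 10.99·3.7·cos²13.0°·tan33.0° = 0.0 + 10.99·3.7·0.9494·0.6494 = 25.071 kPa
Denominator = 20.8·3.7·sin13.0°·cos13.0° = 20.8·3.7·0.2250·0.9744 = 16.869 kPa
FS = 25.071 / 16.869 = 1.486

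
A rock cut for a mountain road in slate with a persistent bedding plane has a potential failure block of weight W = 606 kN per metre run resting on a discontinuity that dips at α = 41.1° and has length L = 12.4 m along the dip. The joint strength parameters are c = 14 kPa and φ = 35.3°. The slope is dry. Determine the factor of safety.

FS = 1.25

Resolving the block weight along and normal to the plane and applying the Mohr–Coulomb strength on the joint:
N' = W cosα = 606·cos41.1° = 456.7 kN/m
Driving force T = W sinα = 606·sin41.1° = 398.4 kN/m
Resisting force R = c·L + N'·tanφ = 14·12.4 + 456.7·tan35.3° = 173.6 + 323.3 = 496.9 kN/m
FS = R / T = 496.9 / 398.4 = 1.247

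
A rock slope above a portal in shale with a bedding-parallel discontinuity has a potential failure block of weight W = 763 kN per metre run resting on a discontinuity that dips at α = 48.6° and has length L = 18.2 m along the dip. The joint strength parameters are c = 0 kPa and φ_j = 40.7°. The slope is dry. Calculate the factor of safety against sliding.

FS = 0.76

Resolving the block weight along and normal to the plane and applying the Mohr–Coulomb strength on the joint:
N' = W cosα = 763·cos48.6° = 504.6 kN/m
Driving force T = W sinα = 763·sin48.6° = 572.3 kN/m
Resisting force R = c·L + N'·tanφ_j = 0·18.2 + 504.6·tan40.7° = 0.0 + 434.0 = 434.0 kN/m
FS = R / T = 434.0 / 572.3 = 0.758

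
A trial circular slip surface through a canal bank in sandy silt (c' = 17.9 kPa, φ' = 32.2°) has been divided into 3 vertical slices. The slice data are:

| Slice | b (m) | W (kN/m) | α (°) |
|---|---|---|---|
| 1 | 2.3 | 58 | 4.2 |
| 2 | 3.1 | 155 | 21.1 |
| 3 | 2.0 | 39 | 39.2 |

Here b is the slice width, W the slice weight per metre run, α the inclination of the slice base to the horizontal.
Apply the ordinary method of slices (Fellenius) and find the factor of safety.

Ordinary method of slices: FS = Σ[c'·Δl_i + (W_i cosα_i)·tanφ'] / Σ W_i sinα_i, with Δl_i = b_i / cosα_i.
Slice 1: Δl = 2.3/cos4.2° = 2.306 m; N'_1 = 58·cos4.2° = 57.8; c'Δl = 41.28; W sinα = 4.2
Slice 2: Δl = 3.1/cos21.1° = 3.323 m; N'_2 = 155·cos21.1° = 144.6; c'Δl = 59.48; W sinα = 55.8
Slice 3: Δl = 2.0/cos39.2° = 2.581 m; N'_3 = 39·cos39.2° = 30.2; c'Δl = 46.20; W sinα = 24.6
Σc'Δl = 147.0 kN/m; ΣN' = 232.7 kN/m; ΣW sinα = 84.7 kN/m
Resisting = 147.0 + 232.7·tan32.2° = 147.0 + 146.5 = 293.5 kN/m
FS = 293.5 / 84.7 = 3.465

FS = 3.47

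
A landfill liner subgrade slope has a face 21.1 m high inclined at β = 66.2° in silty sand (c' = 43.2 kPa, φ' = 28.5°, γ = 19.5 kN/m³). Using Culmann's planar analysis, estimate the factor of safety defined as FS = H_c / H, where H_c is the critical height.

H_c = (4c'/γ) · sinβ cosφ' / [1 − cos(β − φ')]
    = (4·43.2/19.5) · sin66.2°·cos28.5° / [1 − cos37.7°]
    = 8.862 · 0.8041 / 0.2088 = 34.13 m
FS = H_c / H = 34.13 / 21.1 = 1.618

FS = 1.62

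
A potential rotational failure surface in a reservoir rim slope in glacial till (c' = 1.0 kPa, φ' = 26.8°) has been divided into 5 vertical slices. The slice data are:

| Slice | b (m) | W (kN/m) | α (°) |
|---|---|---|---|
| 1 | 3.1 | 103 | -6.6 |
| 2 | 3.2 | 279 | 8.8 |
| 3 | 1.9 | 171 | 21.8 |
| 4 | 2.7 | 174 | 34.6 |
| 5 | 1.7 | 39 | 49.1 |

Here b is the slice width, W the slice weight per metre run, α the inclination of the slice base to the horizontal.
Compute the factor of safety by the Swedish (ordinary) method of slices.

Ordinary method of slices: FS = Σ[c'·Δl_i + (W_i cosα_i)·tanφ'] / Σ W_i sinα_i, with Δl_i = b_i / cosα_i.
Slice 1: Δl = 3.1/cos(-6.6°) = 3.121 m; N'_1 = 103·cos(-6.6°) = 102.3; c'Δl = 3.12; W sinα = -11.8
Slice 2: Δl = 3.2/cos8.8° = 3.238 m; N'_2 = 279·cos8.8° = 275.7; c'Δl = 3.24; W sinα = 42.7
Slice 3: Δl = 1.9/cos21.8° = 2.046 m; N'_3 = 171·cos21.8° = 158.8; c'Δl = 2.05; W sinα = 63.5
Slice 4: Δl = 2.7/cos34.6° = 3.280 m; N'_4 = 174·cos34.6° = 143.2; c'Δl = 3.28; W sinα = 98.8
Slice 5: Δl = 1.7/cos49.1° = 2.596 m; N'_5 = 39·cos49.1° = 25.5; c'Δl = 2.60; W sinα = 29.5
Σc'Δl = 14.3 kN/m; ΣN' = 705.6 kN/m; ΣW sinα = 222.6 kN/m
Resisting = 14.3 + 705.6·tan26.8° = 14.3 + 356.4 = 370.7 kN/m
FS = 370.7 / 222.6 = 1.665

FS = 1.67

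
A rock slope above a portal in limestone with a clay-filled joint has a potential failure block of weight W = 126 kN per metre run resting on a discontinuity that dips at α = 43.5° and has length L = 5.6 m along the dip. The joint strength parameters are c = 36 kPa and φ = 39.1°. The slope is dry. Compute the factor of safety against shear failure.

FS = 3.18

Resolving the block weight along and normal to the plane and applying the Mohr–Coulomb strength on the joint:
N' = W cosα = 126·cos43.5° = 91.4 kN/m
Driving force T = W sinα = 126·sin43.5° = 86.7 kN/m
Resisting force R = c·L + N'·tanφ = 36·5.6 + 91.4·tan39.1° = 201.6 + 74.3 = 275.9 kN/m
FS = R / T = 275.9 / 86.7 = 3.181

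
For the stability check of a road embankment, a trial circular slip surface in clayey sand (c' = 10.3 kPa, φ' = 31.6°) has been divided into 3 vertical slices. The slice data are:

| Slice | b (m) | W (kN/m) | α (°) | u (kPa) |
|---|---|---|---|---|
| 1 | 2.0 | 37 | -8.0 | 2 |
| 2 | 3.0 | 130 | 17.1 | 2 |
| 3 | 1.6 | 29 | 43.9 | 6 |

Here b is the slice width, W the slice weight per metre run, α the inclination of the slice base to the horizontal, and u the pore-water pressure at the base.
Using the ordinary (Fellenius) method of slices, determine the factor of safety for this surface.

Ordinary method of slices: FS = Σ[c'·Δl_i + (W_i cosα_i − u_i·Δl_i)·tanφ'] / Σ W_i sinα_i, with Δl_i = b_i / cosα_i.
Slice 1: Δl = 2.0/cos(-8.0°) = 2.020 m; N'_1 = 37·cos(-8.0°) − 2·2.020 = 32.6; c'Δl = 20.80; W sinα = -5.1
Slice 2: Δl = 3.0/cos17.1° = 3.139 m; N'_2 = 130·cos17.1° − 2·3.139 = 118.0; c'Δl = 32.33; W sinα = 38.2
Slice 3: Δl = 1.6/cos43.9° = 2.221 m; N'_3 = 29·cos43.9° − 6·2.221 = 7.6; c'Δl = 22.87; W sinα = 20.1
Σc'Δl = 76.0 kN/m; ΣN' = 158.1 kN/m; ΣW sinα = 53.2 kN/m
Resisting = 76.0 + 158.1·tan31.6° = 76.0 + 97.3 = 173.3 kN/m
FS = 173.3 / 53.2 = 3.258

FS = 3.26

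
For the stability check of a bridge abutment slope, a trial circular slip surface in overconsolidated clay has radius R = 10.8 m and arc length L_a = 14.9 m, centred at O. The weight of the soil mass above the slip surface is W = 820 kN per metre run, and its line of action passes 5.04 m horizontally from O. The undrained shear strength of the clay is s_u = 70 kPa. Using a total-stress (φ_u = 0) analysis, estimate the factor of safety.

FS = 2.73

Taking moments about the centre O, the resisting moment is provided by the undrained shear strength acting along the arc:
M_R = s_u·L_a·R = 70·14.90·10.8 = 11264.4 kN·m/m
M_D = W·d = 820·5.04 = 4132.8 kN·m/m
FS = M_R / M_D = 11264.4 / 4132.8 = 2.726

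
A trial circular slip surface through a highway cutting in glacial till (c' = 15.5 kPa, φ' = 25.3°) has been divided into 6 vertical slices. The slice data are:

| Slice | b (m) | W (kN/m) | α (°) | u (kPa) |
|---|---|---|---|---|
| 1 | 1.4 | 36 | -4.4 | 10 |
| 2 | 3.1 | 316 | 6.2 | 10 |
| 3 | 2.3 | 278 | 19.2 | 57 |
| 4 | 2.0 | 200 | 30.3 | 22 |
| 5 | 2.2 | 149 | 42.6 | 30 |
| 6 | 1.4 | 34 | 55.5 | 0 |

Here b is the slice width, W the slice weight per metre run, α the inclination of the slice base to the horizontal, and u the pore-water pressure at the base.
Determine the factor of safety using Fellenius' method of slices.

Ordinary method of slices: FS = Σ[c'·Δl_i + (W_i cosα_i − u_i·Δl_i)·tanφ'] / Σ W_i sinα_i, with Δl_i = b_i / cosα_i.
Slice 1: Δl = 1.4/cos(-4.4°) = 1.404 m; N'_1 = 36·cos(-4.4°) − 10·1.404 = 21.9; c'Δl = 21.76; W sinα = -2.8
Slice 2: Δl = 3.1/cos6.2° = 3.118 m; N'_2 = 316·cos6.2° − 10·3.118 = 283.0; c'Δl = 48.33; W sinα = 34.1
Slice 3: Δl = 2.3/cos19.2° = 2.435 m; N'_3 = 278·cos19.2° − 57·2.435 = 123.7; c'Δl = 37.75; W sinα = 91.4
Slice 4: Δl = 2.0/cos30.3° = 2.316 m; N'_4 = 200·cos30.3° − 22·2.316 = 121.7; c'Δl = 35.90; W sinα = 100.9
Slice 5: Δl = 2.2/cos42.6° = 2.989 m; N'_5 = 149·cos42.6° − 30·2.989 = 20.0; c'Δl = 46.33; W sinα = 100.9
Slice 6: Δl = 1.4/cos55.5° = 2.472 m; N'_6 = 34·cos55.5° − 0·2.472 = 19.3; c'Δl = 38.31; W sinα = 28.0
Σc'Δl = 228.4 kN/m; ΣN' = 589.5 kN/m; ΣW sinα = 352.6 kN/m
Resisting = 228.4 + 589.5·tan25.3° = 228.4 + 278.7 = 507.1 kN/m
FS = 507.1 / 352.6 = 1.438

FS = 1.44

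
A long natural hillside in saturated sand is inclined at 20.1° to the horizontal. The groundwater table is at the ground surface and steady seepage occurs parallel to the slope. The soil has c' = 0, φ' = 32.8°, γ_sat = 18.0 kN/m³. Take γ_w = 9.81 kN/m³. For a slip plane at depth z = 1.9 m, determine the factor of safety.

FS = 0.80

With seepage parallel to the slope and the water table at the surface, the effective normal stress on the slip plane uses the buoyant unit weight γ' = γ_sat − γ_w while the driving shear stress uses γ_sat:
FS = [c' + γ' z cos²β tanφ'] / [γ_sat z sinβ cosβ]
(For c' = 0 this reduces to FS = (γ'/γ_sat)·tanφ'/tanβ.)
γ' = 18.0 − 9.81 = 8.19 kN/m³
Numerator = 0.0 + 8.19·1.9·cos²20.1°·tan32.8° = 0.0 + 8.19·1.9·0.8819·0.6445 = 8.844 kPa
Denominator = 18.0·1.9·sin20.1°·cos20.1° = 18.0·1.9·0.3437·0.9391 = 11.037 kPa
FS = 8.844 / 11.037 = 0.801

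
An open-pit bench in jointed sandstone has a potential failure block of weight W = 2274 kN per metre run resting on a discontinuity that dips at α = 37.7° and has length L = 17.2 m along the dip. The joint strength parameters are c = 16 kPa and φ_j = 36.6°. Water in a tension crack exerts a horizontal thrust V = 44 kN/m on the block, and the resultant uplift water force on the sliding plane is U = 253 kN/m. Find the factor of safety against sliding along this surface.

Resolving the block weight along and normal to the plane and applying the Mohr–Coulomb strength on the joint:
N' = W cosα − U − V sinα = 2274·cos37.7° − 253 − 44·sin37.7° = 1519.3 kN/m
Driving force T = W sinα + V cosα = 2274·sin37.7° + 44·cos37.7° = 1425.4 kN/m
Resisting force R = c·L + N'·tanφ_j = 16·17.2 + 1519.3·tan36.6° = 275.2 + 1128.4 = 1403.6 kN/m
FS = R / T = 1403.6 / 1425.4 = 0.985

FS = 0.98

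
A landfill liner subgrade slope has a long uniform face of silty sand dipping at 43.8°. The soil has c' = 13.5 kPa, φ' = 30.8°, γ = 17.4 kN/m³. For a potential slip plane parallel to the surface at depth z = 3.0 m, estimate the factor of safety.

For an infinite slope with a slip plane parallel to the surface (no pore pressure): FS = [c' + γz cos²β tanφ'] / [γz sinβ cosβ].
γz = 17.4·3.0 = 52.20 kN/m²
Numerator = 13.5 + 52.20·cos²43.8°·tan30.8° = 13.5 + 52.20·0.5209·0.5961 = 29.710 kPa
Denominator = 52.20·sin43.8°·cos43.8° = 52.20·0.6921·0.7218 = 26.077 kPa
FS = 29.710 / 26.077 = 1.139

FS = 1.14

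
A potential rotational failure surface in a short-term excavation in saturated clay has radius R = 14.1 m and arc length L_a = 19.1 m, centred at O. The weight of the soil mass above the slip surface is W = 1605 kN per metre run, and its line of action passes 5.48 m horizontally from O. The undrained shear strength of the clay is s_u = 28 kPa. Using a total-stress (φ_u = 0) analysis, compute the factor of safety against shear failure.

FS = 0.86

Taking moments about the centre O, the resisting moment is provided by the undrained shear strength acting along the arc:
M_R = s_u·L_a·R = 28·19.10·14.1 = 7540.7 kN·m/m
M_D = W·d = 1605·5.48 = 8795.4 kN·m/m
FS = M_R / M_D = 7540.7 / 8795.4 = 0.857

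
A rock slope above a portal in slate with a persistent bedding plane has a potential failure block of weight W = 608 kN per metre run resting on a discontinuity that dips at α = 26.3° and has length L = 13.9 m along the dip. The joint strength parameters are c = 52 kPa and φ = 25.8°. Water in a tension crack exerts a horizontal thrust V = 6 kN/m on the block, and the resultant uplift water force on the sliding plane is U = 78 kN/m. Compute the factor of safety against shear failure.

FS = 3.45

Resolving the block weight along and normal to the plane and applying the Mohr–Coulomb strength on the joint:
N' = W cosα − U − V sinα = 608·cos26.3° − 78 − 6·sin26.3° = 464.4 kN/m
Driving force T = W sinα + V cosα = 608·sin26.3° + 6·cos26.3° = 274.8 kN/m
Resisting force R = c·L + N'·tanφ = 52·13.9 + 464.4·tan25.8° = 722.8 + 224.5 = 947.3 kN/m
FS = R / T = 947.3 / 274.8 = 3.448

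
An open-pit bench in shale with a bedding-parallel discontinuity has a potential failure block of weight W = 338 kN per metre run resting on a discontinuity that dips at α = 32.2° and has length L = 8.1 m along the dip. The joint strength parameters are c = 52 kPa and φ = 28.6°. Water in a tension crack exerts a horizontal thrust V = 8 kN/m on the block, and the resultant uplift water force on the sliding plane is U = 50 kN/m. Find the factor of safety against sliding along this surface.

Resolving the block weight along and normal to the plane and applying the Mohr–Coulomb strength on the joint:
N' = W cosα − U − V sinα = 338·cos32.2° − 50 − 8·sin32.2° = 231.8 kN/m
Driving force T = W sinα + V cosα = 338·sin32.2° + 8·cos32.2° = 186.9 kN/m
Resisting force R = c·L + N'·tanφ = 52·8.1 + 231.8·tan28.6° = 421.2 + 126.4 = 547.6 kN/m
FS = R / T = 547.6 / 186.9 = 2.930

FS = 2.93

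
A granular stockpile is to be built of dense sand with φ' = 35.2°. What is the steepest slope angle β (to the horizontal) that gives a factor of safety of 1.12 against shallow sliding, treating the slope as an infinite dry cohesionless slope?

β = 32.2°

For an infinite dry cohesionless slope FS = tanφ'/tanβ, so tanβ = tanφ' / FS.
tanβ = tan35.2° / 1.12 = 0.7054 / 1.12 = 0.6298
β = arctan(0.6298) = 32.20°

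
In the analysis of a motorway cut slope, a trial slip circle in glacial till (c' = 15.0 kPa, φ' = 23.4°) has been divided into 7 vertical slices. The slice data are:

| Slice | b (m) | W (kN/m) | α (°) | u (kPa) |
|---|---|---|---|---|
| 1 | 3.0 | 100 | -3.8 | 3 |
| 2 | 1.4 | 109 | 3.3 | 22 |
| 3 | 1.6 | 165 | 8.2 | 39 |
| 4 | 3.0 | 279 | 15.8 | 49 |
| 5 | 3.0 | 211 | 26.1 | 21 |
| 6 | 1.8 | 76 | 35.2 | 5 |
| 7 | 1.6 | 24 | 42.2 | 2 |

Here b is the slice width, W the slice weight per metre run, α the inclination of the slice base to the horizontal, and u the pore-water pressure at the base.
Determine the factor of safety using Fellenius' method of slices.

Ordinary method of slices: FS = Σ[c'·Δl_i + (W_i cosα_i − u_i·Δl_i)·tanφ'] / Σ W_i sinα_i, with Δl_i = b_i / cosα_i.
Slice 1: Δl = 3.0/cos(-3.8°) = 3.007 m; N'_1 = 100·cos(-3.8°) − 3·3.007 = 90.8; c'Δl = 45.10; W sinα = -6.6
Slice 2: Δl = 1.4/cos3.3° = 1.402 m; N'_2 = 109·cos3.3° − 22·1.402 = 78.0; c'Δl = 21.03; W sinα = 6.3
Slice 3: Δl = 1.6/cos8.2° = 1.617 m; N'_3 = 165·cos8.2° − 39·1.617 = 100.3; c'Δl = 24.25; W sinα = 23.5
Slice 4: Δl = 3.0/cos15.8° = 3.118 m; N'_4 = 279·cos15.8° − 49·3.118 = 115.7; c'Δl = 46.77; W sinα = 76.0
Slice 5: Δl = 3.0/cos26.1° = 3.341 m; N'_5 = 211·cos26.1° − 21·3.341 = 119.3; c'Δl = 50.11; W sinα = 92.8
Slice 6: Δl = 1.8/cos35.2° = 2.203 m; N'_6 = 76·cos35.2° − 5·2.203 = 51.1; c'Δl = 33.04; W sinα = 43.8
Slice 7: Δl = 1.6/cos42.2° = 2.160 m; N'_7 = 24·cos42.2° − 2·2.160 = 13.5; c'Δl = 32.40; W sinα = 16.1
Σc'Δl = 252.7 kN/m; ΣN' = 568.6 kN/m; ΣW sinα = 251.9 kN/m
Resisting = 252.7 + 568.6·tan23.4° = 252.7 + 246.0 = 498.7 kN/m
FS = 498.7 / 251.9 = 1.980

FS = 1.98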